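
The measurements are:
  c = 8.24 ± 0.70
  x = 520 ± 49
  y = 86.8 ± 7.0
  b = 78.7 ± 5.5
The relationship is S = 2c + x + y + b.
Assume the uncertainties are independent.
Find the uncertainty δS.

49.8

Each term contributes (cᵢ δxᵢ)² to (δS)²:
  (2·δc)² = 1.96;  (δx)² = 2400;  (δy)² = 49.0;  (δb)² = 30.2
δS = √(2480) = 49.8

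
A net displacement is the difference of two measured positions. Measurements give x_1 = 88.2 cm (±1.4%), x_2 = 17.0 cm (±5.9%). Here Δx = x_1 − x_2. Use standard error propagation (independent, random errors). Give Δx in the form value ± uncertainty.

71.2 ± 1.59 cm

Each term contributes (cᵢ δxᵢ)² to (δΔx)²:
  (δx_1)² = 1.52;  (δx_2)² = 1.01
δΔx = √(2.53) = 1.59 cm
Δx = 71.2 cm.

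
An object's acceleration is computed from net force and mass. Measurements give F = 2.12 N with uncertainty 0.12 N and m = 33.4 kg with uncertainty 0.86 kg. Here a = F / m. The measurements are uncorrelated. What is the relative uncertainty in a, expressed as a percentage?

Each factor contributes (exponent × relative error)² to (δa/a)²:
  (1·δF/F)² = (1×0.0566)² = 0.00320;  (-1·δm/m)² = (-1×0.0257)² = 0.000663
δa/a = √(0.00387) = 0.0622

6.22%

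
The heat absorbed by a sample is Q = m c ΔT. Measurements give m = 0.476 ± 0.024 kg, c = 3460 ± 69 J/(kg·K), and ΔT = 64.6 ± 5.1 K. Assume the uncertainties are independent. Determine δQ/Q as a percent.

For a monomial Q ∝ m, c, ΔT, fractional errors add in quadrature:
  (1·δm/m)² = (1×0.0504)² = 0.00254;  (1·δc/c)² = (1×0.0199)² = 0.000398;  (1·δΔT/ΔT)² = (1×0.0789)² = 0.00623
δQ/Q = √(0.00917) = 0.0958

9.58%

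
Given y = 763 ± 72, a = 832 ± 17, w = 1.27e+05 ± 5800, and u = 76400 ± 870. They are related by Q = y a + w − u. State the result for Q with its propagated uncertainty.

(6.85 ± 0.616) × 10^5

Let p = y·a = 6.35e+05. δp/p = √((1·δy/y)² + (1·δa/a)²) = √(0.00890 + 0.000417) = 0.0966, so δp = 61300.
Q = p + w − u: δQ = √(δp² + δw² + δu²) = √(3.76e+09 + 3.36e+07 + 7.57e+05) = 61600
Q = 6.85e+05.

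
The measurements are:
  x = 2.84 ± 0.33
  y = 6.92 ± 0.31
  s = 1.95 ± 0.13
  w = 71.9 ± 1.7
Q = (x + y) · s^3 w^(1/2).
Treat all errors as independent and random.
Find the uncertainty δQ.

Let u = x + y = 9.76. δu = √(δx² + δy²) = √(0.109 + 0.0961) = 0.453, so δu/u = 0.0464.
Q is then a monomial in u, s, w:
δQ/Q = √((δu/u)² + (3·δs/s)² + (½·δw/w)²) = √(0.00215 + 0.0400 + 0.000140) = 0.206
Q = 614, so δQ = 0.206 × 614 = 126.

126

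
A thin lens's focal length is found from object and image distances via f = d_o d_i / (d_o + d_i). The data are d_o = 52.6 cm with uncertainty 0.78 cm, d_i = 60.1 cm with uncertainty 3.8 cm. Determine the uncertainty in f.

0.857 cm

∂f/∂d_o = (d_i/(d_o+d_i))² = 0.284;  ∂f/∂d_i = (d_o/(d_o+d_i))² = 0.218
δf = √((∂f/∂d_o · δd_o)² + (∂f/∂d_i · δd_i)²) = √(0.0492 + 0.685) = 0.857 cm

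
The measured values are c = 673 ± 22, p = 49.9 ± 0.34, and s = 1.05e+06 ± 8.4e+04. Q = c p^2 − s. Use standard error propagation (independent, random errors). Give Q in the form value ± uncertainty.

Let w = c·p^2 = 1.68e+06. δw/w = √((1·δc/c)² + (2·δp/p)²) = √(0.00107 + 0.000186) = 0.0354, so δw = 59300.
Q = w − s: δQ = √(δw² + δs²) = √(3.52e+09 + 7.06e+09) = 1.03e+05
Q = 6.26e+05.

(6.26 ± 1.03) × 10^5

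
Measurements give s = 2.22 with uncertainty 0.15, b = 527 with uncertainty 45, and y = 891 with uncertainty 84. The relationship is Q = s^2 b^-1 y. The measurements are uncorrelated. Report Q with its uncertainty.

Q is a product of powers, so relative uncertainties combine in quadrature:
  (2·δs/s)² = (2×0.0676)² = 0.0183;  (-1·δb/b)² = (-1×0.0854)² = 0.00729;  (1·δy/y)² = (1×0.0943)² = 0.00889
δQ/Q = √(0.0344) = 0.186
Q = 8.33, so δQ = 0.186 × 8.33 = 1.55.

8.33 ± 1.55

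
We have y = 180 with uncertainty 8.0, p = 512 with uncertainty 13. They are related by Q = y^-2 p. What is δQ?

Since Q is a product/quotient, work with relative uncertainties:
  (-2·δy/y)² = (-2×0.0444)² = 0.00790;  (1·δp/p)² = (1×0.0254)² = 0.000645
δQ/Q = √(0.00855) = 0.0924
Q = 0.0158, so δQ = 0.0924 × 0.0158 = 0.00146.

0.00146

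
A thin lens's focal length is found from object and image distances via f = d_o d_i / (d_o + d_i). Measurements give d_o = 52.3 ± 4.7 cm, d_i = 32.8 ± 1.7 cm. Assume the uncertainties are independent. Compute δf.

0.949 cm

∂f/∂d_o = (d_i/(d_o+d_i))² = 0.149;  ∂f/∂d_i = (d_o/(d_o+d_i))² = 0.378
δf = √((∂f/∂d_o · δd_o)² + (∂f/∂d_i · δd_i)²) = √(0.487 + 0.412) = 0.949 cm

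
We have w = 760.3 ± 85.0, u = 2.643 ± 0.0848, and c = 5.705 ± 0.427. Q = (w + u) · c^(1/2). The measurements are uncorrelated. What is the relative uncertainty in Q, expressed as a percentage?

Let h = w + u = 762.9. δh = √(δw² + δu²) = √(7220 + 0.00719) = 85.0, so δh/h = 0.111.
Q is then a monomial in h, c:
δQ/Q = √((δh/h)² + (½·δc/c)²) = √(0.0124 + 0.00140) = 0.118

11.8%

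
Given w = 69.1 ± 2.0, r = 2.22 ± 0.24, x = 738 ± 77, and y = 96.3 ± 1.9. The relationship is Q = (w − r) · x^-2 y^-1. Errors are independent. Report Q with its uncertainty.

(1.28 ± 0.270) × 10^-6

Let u = w − r = 66.9. δu = √(δw² + δr²) = √(4.00 + 0.0576) = 2.01, so δu/u = 0.0301.
Q is then a monomial in u, x, y:
δQ/Q = √((δu/u)² + (-2·δx/x)² + (-1·δy/y)²) = √(0.000907 + 0.0435 + 0.000389) = 0.212
Q = 1.28e-06, so δQ = 0.212 × 1.28e-06 = 2.7e-07.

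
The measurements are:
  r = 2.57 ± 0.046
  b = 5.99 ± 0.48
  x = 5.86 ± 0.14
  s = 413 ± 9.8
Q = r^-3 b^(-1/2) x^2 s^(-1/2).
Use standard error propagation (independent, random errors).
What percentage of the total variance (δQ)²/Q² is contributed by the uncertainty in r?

(δQ/Q)² = (-3·δr/r)² + (−½·δb/b)² + (2·δx/x)² + (−½·δs/s)²
  r term: (-3×0.0179)² = 0.00288
  b term: (-0.5×0.0801)² = 0.00161
  x term: (2×0.0239)² = 0.00228
  s term: (-0.5×0.0237)² = 0.000141
Total = 0.00691. Share from r = 0.00288/0.00691 = 0.417.

41.7%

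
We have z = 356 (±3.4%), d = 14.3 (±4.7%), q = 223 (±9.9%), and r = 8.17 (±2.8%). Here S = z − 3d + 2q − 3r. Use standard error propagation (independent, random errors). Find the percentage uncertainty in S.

6.24%

Sums and differences: (δS)² = Σ (cᵢ δxᵢ)².
  (δz)² = 147;  (3·δd)² = 4.07;  (2·δq)² = 1950;  (3·δr)² = 0.471
δS = √(2100) = 45.8
S = 735, so δS/S = 45.8/735 = 0.0624.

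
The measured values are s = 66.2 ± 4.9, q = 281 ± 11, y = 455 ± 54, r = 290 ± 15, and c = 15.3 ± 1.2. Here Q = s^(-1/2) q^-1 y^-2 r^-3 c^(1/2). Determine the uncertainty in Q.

9.87e-17

Products/powers → add relative errors in quadrature, weighted by exponent:
  (−½·δs/s)² = (-0.5×0.0740)² = 0.00137;  (-1·δq/q)² = (-1×0.0391)² = 0.00153;  (-2·δy/y)² = (-2×0.119)² = 0.0563;  (-3·δr/r)² = (-3×0.0517)² = 0.0241;  (½·δc/c)² = (0.5×0.0784)² = 0.00154
δQ/Q = √(0.0849) = 0.291
Q = 3.39e-16, so δQ = 0.291 × 3.39e-16 = 9.87e-17.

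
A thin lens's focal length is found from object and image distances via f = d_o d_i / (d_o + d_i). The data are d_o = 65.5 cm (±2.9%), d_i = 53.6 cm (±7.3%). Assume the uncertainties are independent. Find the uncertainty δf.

1.24 cm

∂f/∂d_o = (d_i/(d_o+d_i))² = 0.203;  ∂f/∂d_i = (d_o/(d_o+d_i))² = 0.302
δf = √((∂f/∂d_o · δd_o)² + (∂f/∂d_i · δd_i)²) = √(0.148 + 1.40) = 1.24 cm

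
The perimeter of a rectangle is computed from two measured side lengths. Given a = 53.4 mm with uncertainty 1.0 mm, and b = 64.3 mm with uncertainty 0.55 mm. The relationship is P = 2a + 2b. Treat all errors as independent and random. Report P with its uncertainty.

235 ± 2.28 mm

For a sum/difference, combine absolute errors in quadrature:
  (2·δa)² = 4.00;  (2·δb)² = 1.21
δP = √(5.21) = 2.28 mm
P = 235 mm.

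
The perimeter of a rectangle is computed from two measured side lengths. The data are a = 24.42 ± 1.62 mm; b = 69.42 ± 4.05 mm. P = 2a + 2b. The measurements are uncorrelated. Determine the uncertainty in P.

8.72 mm

Absolute uncertainties add in quadrature for a linear combination:
  (2·δa)² = 10.5;  (2·δb)² = 65.6
δP = √(76.1) = 8.72 mm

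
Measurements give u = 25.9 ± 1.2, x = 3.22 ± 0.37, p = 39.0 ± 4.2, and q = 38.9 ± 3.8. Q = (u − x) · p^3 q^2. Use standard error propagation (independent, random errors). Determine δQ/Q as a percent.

Let w = u − x = 22.7. δw = √(δu² + δx²) = √(1.44 + 0.137) = 1.26, so δw/w = 0.0554.
Q is then a monomial in w, p, q:
δQ/Q = √((δw/w)² + (3·δp/p)² + (2·δq/q)²) = √(0.00307 + 0.104 + 0.0382) = 0.382

38.2%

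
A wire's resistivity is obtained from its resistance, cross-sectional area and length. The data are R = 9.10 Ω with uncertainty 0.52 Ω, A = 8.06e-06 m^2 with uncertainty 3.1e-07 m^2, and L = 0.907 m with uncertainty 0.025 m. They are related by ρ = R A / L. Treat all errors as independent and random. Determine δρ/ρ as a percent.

ρ is a product of powers, so relative uncertainties combine in quadrature:
  (1·δR/R)² = (1×0.0571)² = 0.00327;  (1·δA/A)² = (1×0.0385)² = 0.00148;  (-1·δL/L)² = (-1×0.0276)² = 0.000760
δρ/ρ = √(0.00550) = 0.0742

7.42%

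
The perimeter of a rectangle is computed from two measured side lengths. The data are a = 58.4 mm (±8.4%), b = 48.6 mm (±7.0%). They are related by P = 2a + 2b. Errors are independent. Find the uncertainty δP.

11.9 mm

P is a linear combination, so absolute uncertainties add in quadrature:
  (2·δa)² = 96.3;  (2·δb)² = 46.3
δP = √(143) = 11.9 mm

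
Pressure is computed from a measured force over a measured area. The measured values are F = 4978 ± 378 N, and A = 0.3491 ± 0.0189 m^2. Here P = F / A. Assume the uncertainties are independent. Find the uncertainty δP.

1330 Pa

Relative error in a monomial: (δP/P)² = Σ (nᵢ · δxᵢ/xᵢ)².
  (1·δF/F)² = (1×0.0759)² = 0.00577;  (-1·δA/A)² = (-1×0.0541)² = 0.00293
δP/P = √(0.00870) = 0.0933
P = 14260 Pa, so δP = 0.0933 × 14260 = 1330 Pa.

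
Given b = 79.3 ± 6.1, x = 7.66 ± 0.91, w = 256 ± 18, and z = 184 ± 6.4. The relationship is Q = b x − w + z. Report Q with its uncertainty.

535 ± 88.1

Let p = b·x = 607. δp/p = √((1·δb/b)² + (1·δx/x)²) = √(0.00592 + 0.0141) = 0.142, so δp = 86.0.
Q = p − w + z: δQ = √(δp² + δw² + δz²) = √(7390 + 324 + 41.0) = 88.1
Q = 535.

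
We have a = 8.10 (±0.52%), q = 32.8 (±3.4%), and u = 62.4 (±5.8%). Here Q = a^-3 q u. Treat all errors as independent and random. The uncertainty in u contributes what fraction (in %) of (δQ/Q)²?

(δQ/Q)² = (-3·δa/a)² + (1·δq/q)² + (1·δu/u)²
  a term: (-3×0.00520)² = 0.000243
  q term: (1×0.0340)² = 0.00116
  u term: (1×0.0580)² = 0.00336
Total = 0.00476. Share from u = 0.00336/0.00476 = 0.706.

70.6%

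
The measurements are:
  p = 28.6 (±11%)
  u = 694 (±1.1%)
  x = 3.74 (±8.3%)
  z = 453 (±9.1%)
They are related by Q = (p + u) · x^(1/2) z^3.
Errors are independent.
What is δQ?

3.59e+10

Let w = p + u = 723. δw = √(δp² + δu²) = √(9.90 + 58.3) = 8.26, so δw/w = 0.0114.
Q is then a monomial in w, x, z:
δQ/Q = √((δw/w)² + (½·δx/x)² + (3·δz/z)²) = √(0.000131 + 0.00172 + 0.0745) = 0.276
Q = 1.3e+11, so δQ = 0.276 × 1.3e+11 = 3.59e+10.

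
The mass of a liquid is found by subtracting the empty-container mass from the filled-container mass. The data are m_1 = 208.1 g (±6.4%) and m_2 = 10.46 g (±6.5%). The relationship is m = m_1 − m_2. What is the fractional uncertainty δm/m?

m is a linear combination, so absolute uncertainties add in quadrature:
  (δm_1)² = 177;  (δm_2)² = 0.462
δm = √(178) = 13.3 g
m = 197.6 g, so δm/m = 13.3/197.6 = 0.0675.

0.0675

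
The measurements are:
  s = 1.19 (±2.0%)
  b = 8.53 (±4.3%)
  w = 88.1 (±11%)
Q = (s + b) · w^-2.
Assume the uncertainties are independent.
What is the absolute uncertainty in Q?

0.000280

Let u = s + b = 9.72. δu = √(δs² + δb²) = √(0.000566 + 0.135) = 0.368, so δu/u = 0.0378.
Q is then a monomial in u, w:
δQ/Q = √((δu/u)² + (-2·δw/w)²) = √(0.00143 + 0.0484) = 0.223
Q = 0.00125, so δQ = 0.223 × 0.00125 = 0.000280.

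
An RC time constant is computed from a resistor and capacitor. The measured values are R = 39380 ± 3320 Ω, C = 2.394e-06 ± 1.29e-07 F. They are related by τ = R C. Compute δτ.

τ is a product of powers, so relative uncertainties combine in quadrature:
  (1·δR/R)² = (1×0.0843)² = 0.00711;  (1·δC/C)² = (1×0.0539)² = 0.00290
δτ/τ = √(0.0100) = 0.100
τ = 0.09428 s, so δτ = 0.100 × 0.09428 = 0.00943 s.

0.00943 s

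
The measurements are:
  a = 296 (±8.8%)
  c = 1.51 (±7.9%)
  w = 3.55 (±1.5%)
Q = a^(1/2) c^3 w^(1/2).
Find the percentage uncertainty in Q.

24.1%

For a monomial Q ∝ a^(1/2), c^3, w^(1/2), fractional errors add in quadrature:
  (½·δa/a)² = (0.5×0.0880)² = 0.00194;  (3·δc/c)² = (3×0.0790)² = 0.0562;  (½·δw/w)² = (0.5×0.0150)² = 5.63e-05
δQ/Q = √(0.0582) = 0.241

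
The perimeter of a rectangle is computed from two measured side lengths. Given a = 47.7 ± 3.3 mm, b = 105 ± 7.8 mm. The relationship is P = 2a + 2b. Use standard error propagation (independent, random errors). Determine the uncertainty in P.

16.9 mm

Sums and differences: (δP)² = Σ (cᵢ δxᵢ)².
  (2·δa)² = 43.6;  (2·δb)² = 243
δP = √(287) = 16.9 mm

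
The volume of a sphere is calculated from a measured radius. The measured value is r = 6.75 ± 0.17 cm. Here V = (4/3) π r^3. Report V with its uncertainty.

V ∝ r^3, so δV/V = |3| · δr/r = 3 × 0.0252 = 0.0756.
V = 1290 cm^3, so δV = 0.0756 × 1290 = 97.3 cm^3.

1290 ± 97.3 cm^3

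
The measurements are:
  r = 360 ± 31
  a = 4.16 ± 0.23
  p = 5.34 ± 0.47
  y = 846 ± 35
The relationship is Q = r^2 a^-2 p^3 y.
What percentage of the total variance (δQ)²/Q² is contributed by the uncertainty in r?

26.2%

(δQ/Q)² = (2·δr/r)² + (-2·δa/a)² + (3·δp/p)² + (1·δy/y)²
  r term: (2×0.0861)² = 0.0297
  a term: (-2×0.0553)² = 0.0122
  p term: (3×0.0880)² = 0.0697
  y term: (1×0.0414)² = 0.00171
Total = 0.113. Share from r = 0.0297/0.113 = 0.262.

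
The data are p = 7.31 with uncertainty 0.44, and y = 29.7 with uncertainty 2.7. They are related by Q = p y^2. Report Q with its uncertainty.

6450 ± 1230

For a monomial Q ∝ p, y^2, fractional errors add in quadrature:
  (1·δp/p)² = (1×0.0602)² = 0.00362;  (2·δy/y)² = (2×0.0909)² = 0.0331
δQ/Q = √(0.0367) = 0.192
Q = 6450, so δQ = 0.192 × 6450 = 1230.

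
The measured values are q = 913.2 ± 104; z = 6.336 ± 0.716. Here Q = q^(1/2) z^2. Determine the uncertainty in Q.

Since Q is a product/quotient, work with relative uncertainties:
  (½·δq/q)² = (0.5×0.114)² = 0.00324;  (2·δz/z)² = (2×0.113)² = 0.0511
δQ/Q = √(0.0543) = 0.233
Q = 1213, so δQ = 0.233 × 1213 = 283.

283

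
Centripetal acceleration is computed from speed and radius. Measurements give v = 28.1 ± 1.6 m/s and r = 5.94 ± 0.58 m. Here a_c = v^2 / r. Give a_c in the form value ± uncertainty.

For a monomial a_c ∝ v^2, r^-1, fractional errors add in quadrature:
  (2·δv/v)² = (2×0.0569)² = 0.0130;  (-1·δr/r)² = (-1×0.0976)² = 0.00953
δa_c/a_c = √(0.0225) = 0.150
a_c = 133 m/s^2, so δa_c = 0.150 × 133 = 19.9 m/s^2.

133 ± 19.9 m/s^2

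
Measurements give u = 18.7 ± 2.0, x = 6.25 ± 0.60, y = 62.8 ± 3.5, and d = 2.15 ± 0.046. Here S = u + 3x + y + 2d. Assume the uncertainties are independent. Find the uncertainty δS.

For a sum/difference, combine absolute errors in quadrature:
  (δu)² = 4.00;  (3·δx)² = 3.24;  (δy)² = 12.2;  (2·δd)² = 0.00846
δS = √(19.5) = 4.42

4.42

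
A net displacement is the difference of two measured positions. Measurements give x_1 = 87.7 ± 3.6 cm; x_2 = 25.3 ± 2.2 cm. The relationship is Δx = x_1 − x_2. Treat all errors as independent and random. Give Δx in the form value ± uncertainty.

62.4 ± 4.22 cm

Each term contributes (cᵢ δxᵢ)² to (δΔx)²:
  (δx_1)² = 13.0;  (δx_2)² = 4.84
δΔx = √(17.8) = 4.22 cm
Δx = 62.4 cm.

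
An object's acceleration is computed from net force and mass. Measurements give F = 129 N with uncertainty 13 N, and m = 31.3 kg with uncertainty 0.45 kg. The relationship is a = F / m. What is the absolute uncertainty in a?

0.420 m/s^2

Products/powers → add relative errors in quadrature, weighted by exponent:
  (1·δF/F)² = (1×0.101)² = 0.0102;  (-1·δm/m)² = (-1×0.0144)² = 0.000207
δa/a = √(0.0104) = 0.102
a = 4.12 m/s^2, so δa = 0.102 × 4.12 = 0.420 m/s^2.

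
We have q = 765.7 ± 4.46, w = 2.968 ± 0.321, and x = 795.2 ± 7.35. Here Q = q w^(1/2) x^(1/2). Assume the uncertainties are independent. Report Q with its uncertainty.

37200 ± 2030

Relative error in a monomial: (δQ/Q)² = Σ (nᵢ · δxᵢ/xᵢ)².
  (1·δq/q)² = (1×0.00582)² = 3.39e-05;  (½·δw/w)² = (0.5×0.108)² = 0.00292;  (½·δx/x)² = (0.5×0.00924)² = 2.14e-05
δQ/Q = √(0.00298) = 0.0546
Q = 37200, so δQ = 0.0546 × 37200 = 2030.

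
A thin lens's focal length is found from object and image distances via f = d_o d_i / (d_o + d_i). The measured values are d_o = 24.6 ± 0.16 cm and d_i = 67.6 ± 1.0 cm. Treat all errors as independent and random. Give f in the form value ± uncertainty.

18.0 ± 0.112 cm

∂f/∂d_o = (d_i/(d_o+d_i))² = 0.538;  ∂f/∂d_i = (d_o/(d_o+d_i))² = 0.0712
δf = √((∂f/∂d_o · δd_o)² + (∂f/∂d_i · δd_i)²) = √(0.00740 + 0.00507) = 0.112 cm
f = 18.0 cm.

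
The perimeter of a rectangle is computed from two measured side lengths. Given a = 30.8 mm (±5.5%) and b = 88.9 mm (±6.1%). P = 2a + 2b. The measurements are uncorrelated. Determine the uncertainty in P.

11.4 mm

For a sum/difference, combine absolute errors in quadrature:
  (2·δa)² = 11.5;  (2·δb)² = 118
δP = √(129) = 11.4 mm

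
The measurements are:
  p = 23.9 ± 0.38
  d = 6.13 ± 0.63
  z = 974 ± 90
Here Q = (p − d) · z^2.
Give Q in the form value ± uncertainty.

(1.69 ± 0.319) × 10^7

Let u = p − d = 17.8. δu = √(δp² + δd²) = √(0.144 + 0.397) = 0.736, so δu/u = 0.0414.
Q is then a monomial in u, z:
δQ/Q = √((δu/u)² + (2·δz/z)²) = √(0.00171 + 0.0342) = 0.189
Q = 1.69e+07, so δQ = 0.189 × 1.69e+07 = 3.19e+06.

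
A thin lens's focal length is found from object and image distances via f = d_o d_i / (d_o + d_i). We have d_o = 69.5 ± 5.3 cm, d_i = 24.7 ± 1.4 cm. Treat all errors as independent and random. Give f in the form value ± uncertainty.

18.2 ± 0.845 cm

∂f/∂d_o = (d_i/(d_o+d_i))² = 0.0688;  ∂f/∂d_i = (d_o/(d_o+d_i))² = 0.544
δf = √((∂f/∂d_o · δd_o)² + (∂f/∂d_i · δd_i)²) = √(0.133 + 0.581) = 0.845 cm
f = 18.2 cm.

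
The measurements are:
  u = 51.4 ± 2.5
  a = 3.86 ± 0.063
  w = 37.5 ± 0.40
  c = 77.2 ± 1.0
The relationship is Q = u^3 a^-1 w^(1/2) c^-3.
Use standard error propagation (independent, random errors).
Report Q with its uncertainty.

0.468 ± 0.0712

Products/powers → add relative errors in quadrature, weighted by exponent:
  (3·δu/u)² = (3×0.0486)² = 0.0213;  (-1·δa/a)² = (-1×0.0163)² = 0.000266;  (½·δw/w)² = (0.5×0.0107)² = 2.84e-05;  (-3·δc/c)² = (-3×0.0130)² = 0.00151
δQ/Q = √(0.0231) = 0.152
Q = 0.468, so δQ = 0.152 × 0.468 = 0.0712.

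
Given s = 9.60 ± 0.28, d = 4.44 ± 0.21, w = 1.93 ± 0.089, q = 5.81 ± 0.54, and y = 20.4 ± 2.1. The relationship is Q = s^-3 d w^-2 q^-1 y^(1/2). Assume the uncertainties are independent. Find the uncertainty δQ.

Each factor contributes (exponent × relative error)² to (δQ/Q)²:
  (-3·δs/s)² = (-3×0.0292)² = 0.00766;  (1·δd/d)² = (1×0.0473)² = 0.00224;  (-2·δw/w)² = (-2×0.0461)² = 0.00851;  (-1·δq/q)² = (-1×0.0929)² = 0.00864;  (½·δy/y)² = (0.5×0.103)² = 0.00265
δQ/Q = √(0.0297) = 0.172
Q = 0.00105, so δQ = 0.172 × 0.00105 = 0.000180.

0.000180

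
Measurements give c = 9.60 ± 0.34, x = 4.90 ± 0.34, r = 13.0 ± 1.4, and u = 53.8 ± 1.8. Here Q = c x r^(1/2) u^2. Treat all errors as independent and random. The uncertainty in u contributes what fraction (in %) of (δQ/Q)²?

33.3%

(δQ/Q)² = (1·δc/c)² + (1·δx/x)² + (½·δr/r)² + (2·δu/u)²
  c term: (1×0.0354)² = 0.00125
  x term: (1×0.0694)² = 0.00481
  r term: (0.5×0.108)² = 0.00290
  u term: (2×0.0335)² = 0.00448
Total = 0.0134. Share from u = 0.00448/0.0134 = 0.333.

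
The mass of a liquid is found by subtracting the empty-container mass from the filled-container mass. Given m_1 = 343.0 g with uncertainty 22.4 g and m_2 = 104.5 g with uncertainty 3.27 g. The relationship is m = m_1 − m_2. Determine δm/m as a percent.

9.49%

m is a linear combination, so absolute uncertainties add in quadrature:
  (δm_1)² = 502;  (δm_2)² = 10.7
δm = √(512) = 22.6 g
m = 238.5 g, so δm/m = 22.6/238.5 = 0.0949.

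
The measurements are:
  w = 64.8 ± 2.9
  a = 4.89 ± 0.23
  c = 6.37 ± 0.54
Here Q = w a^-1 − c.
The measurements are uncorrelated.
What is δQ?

Let p = w·a^-1 = 13.3. δp/p = √((1·δw/w)² + (-1·δa/a)²) = √(0.00200 + 0.00221) = 0.0649, so δp = 0.860.
Q = p − c: δQ = √(δp² + δc²) = √(0.740 + 0.292) = 1.02

1.02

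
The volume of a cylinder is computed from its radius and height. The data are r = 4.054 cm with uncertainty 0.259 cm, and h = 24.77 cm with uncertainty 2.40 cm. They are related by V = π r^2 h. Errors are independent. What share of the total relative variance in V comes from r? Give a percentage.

63.5%

(δV/V)² = (2·δr/r)² + (1·δh/h)²
  r term: (2×0.0639)² = 0.0163
  h term: (1×0.0969)² = 0.00939
Total = 0.0257. Share from r = 0.0163/0.0257 = 0.635.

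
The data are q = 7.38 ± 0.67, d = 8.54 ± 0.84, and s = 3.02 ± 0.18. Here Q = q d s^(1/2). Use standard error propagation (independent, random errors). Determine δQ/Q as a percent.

Products/powers → add relative errors in quadrature, weighted by exponent:
  (1·δq/q)² = (1×0.0908)² = 0.00824;  (1·δd/d)² = (1×0.0984)² = 0.00967;  (½·δs/s)² = (0.5×0.0596)² = 0.000888
δQ/Q = √(0.0188) = 0.137

13.7%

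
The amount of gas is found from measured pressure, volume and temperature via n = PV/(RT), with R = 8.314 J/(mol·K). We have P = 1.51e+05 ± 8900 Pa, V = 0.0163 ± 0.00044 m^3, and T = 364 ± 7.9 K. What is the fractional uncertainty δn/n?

0.0684

n is a product of powers, so relative uncertainties combine in quadrature:
  (1·δP/P)² = (1×0.0589)² = 0.00347;  (1·δV/V)² = (1×0.0270)² = 0.000729;  (-1·δT/T)² = (-1×0.0217)² = 0.000471
δn/n = √(0.00467) = 0.0684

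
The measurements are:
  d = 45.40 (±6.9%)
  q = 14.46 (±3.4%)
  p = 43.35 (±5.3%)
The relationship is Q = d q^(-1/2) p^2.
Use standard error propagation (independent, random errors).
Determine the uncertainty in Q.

2860

Q is a product of powers, so relative uncertainties combine in quadrature:
  (1·δd/d)² = (1×0.0690)² = 0.00476;  (−½·δq/q)² = (-0.5×0.0340)² = 0.000289;  (2·δp/p)² = (2×0.0530)² = 0.0112
δQ/Q = √(0.0163) = 0.128
Q = 22440, so δQ = 0.128 × 22440 = 2860.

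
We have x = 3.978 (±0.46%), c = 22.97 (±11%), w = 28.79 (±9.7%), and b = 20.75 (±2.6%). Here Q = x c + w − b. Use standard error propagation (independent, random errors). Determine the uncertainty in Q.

Let p = x·c = 91.37. δp/p = √((1·δx/x)² + (1·δc/c)²) = √(2.12e-05 + 0.0121) = 0.110, so δp = 10.1.
Q = p + w − b: δQ = √(δp² + δw² + δb²) = √(101 + 7.80 + 0.291) = 10.5

10.5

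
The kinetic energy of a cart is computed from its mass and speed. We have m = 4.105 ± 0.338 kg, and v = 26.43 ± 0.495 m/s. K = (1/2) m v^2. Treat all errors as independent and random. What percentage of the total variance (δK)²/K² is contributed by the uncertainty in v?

(δK/K)² = (1·δm/m)² + (2·δv/v)²
  m term: (1×0.0823)² = 0.00678
  v term: (2×0.0187)² = 0.00140
Total = 0.00818. Share from v = 0.00140/0.00818 = 0.171.

17.1%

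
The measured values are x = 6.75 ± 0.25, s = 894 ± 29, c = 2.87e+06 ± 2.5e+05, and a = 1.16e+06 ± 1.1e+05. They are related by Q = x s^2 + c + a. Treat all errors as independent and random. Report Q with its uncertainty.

(9.42 ± 0.487) × 10^6

Let p = x·s^2 = 5.39e+06. δp/p = √((1·δx/x)² + (2·δs/s)²) = √(0.00137 + 0.00421) = 0.0747, so δp = 4.03e+05.
Q = p + c + a: δQ = √(δp² + δc² + δa²) = √(1.62e+11 + 6.25e+10 + 1.21e+10) = 4.87e+05
Q = 9.42e+06.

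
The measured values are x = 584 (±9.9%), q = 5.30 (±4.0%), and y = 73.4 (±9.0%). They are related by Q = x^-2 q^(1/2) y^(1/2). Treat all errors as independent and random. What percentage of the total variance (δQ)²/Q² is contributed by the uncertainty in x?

(δQ/Q)² = (-2·δx/x)² + (½·δq/q)² + (½·δy/y)²
  x term: (-2×0.0990)² = 0.0392
  q term: (0.5×0.0400)² = 0.000400
  y term: (0.5×0.0900)² = 0.00202
Total = 0.0416. Share from x = 0.0392/0.0416 = 0.942.

94.2%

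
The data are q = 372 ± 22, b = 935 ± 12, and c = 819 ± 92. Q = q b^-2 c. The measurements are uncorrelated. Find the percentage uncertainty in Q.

Since Q is a product/quotient, work with relative uncertainties:
  (1·δq/q)² = (1×0.0591)² = 0.00350;  (-2·δb/b)² = (-2×0.0128)² = 0.000659;  (1·δc/c)² = (1×0.112)² = 0.0126
δQ/Q = √(0.0168) = 0.130

13.0%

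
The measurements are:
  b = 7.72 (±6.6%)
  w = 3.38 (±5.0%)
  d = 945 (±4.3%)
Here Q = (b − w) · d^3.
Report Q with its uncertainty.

Let u = b − w = 4.34. δu = √(δb² + δw²) = √(0.260 + 0.0286) = 0.537, so δu/u = 0.124.
Q is then a monomial in u, d:
δQ/Q = √((δu/u)² + (3·δd/d)²) = √(0.0153 + 0.0166) = 0.179
Q = 3.66e+09, so δQ = 0.179 × 3.66e+09 = 6.55e+08.

(3.66 ± 0.655) × 10^9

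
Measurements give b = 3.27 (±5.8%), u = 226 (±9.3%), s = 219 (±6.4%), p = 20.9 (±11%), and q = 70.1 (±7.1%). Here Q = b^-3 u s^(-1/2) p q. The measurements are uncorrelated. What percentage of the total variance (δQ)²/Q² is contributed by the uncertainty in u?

(δQ/Q)² = (-3·δb/b)² + (1·δu/u)² + (−½·δs/s)² + (1·δp/p)² + (1·δq/q)²
  b term: (-3×0.0580)² = 0.0303
  u term: (1×0.0930)² = 0.00865
  s term: (-0.5×0.0640)² = 0.00102
  p term: (1×0.110)² = 0.0121
  q term: (1×0.0710)² = 0.00504
Total = 0.0571. Share from u = 0.00865/0.0571 = 0.151.

15.1%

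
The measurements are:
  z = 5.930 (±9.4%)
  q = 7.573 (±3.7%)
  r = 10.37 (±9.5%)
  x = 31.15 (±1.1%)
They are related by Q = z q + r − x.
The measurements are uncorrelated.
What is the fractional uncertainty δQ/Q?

0.193

Let p = z·q = 44.91. δp/p = √((1·δz/z)² + (1·δq/q)²) = √(0.00884 + 0.00137) = 0.101, so δp = 4.54.
Q = p + r − x: δQ = √(δp² + δr² + δx²) = √(20.6 + 0.971 + 0.117) = 4.65
Q = 24.13, so δQ/Q = 4.65/24.13 = 0.193.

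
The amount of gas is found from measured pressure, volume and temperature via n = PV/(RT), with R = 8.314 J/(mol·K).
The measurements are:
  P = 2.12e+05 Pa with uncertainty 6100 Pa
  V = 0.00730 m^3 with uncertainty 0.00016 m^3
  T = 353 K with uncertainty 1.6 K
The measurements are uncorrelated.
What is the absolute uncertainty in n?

0.0192 mol

n is a product of powers, so relative uncertainties combine in quadrature:
  (1·δP/P)² = (1×0.0288)² = 0.000828;  (1·δV/V)² = (1×0.0219)² = 0.000480;  (-1·δT/T)² = (-1×0.00453)² = 2.05e-05
δn/n = √(0.00133) = 0.0365
n = 0.527 mol, so δn = 0.0365 × 0.527 = 0.0192 mol.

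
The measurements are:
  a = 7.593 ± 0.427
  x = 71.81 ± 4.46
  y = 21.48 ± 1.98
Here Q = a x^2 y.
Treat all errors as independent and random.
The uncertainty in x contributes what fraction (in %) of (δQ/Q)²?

(δQ/Q)² = (1·δa/a)² + (2·δx/x)² + (1·δy/y)²
  a term: (1×0.0562)² = 0.00316
  x term: (2×0.0621)² = 0.0154
  y term: (1×0.0922)² = 0.00850
Total = 0.0271. Share from x = 0.0154/0.0271 = 0.570.

57.0%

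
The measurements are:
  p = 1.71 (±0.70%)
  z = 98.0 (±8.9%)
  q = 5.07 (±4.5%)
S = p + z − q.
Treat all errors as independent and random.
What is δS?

Absolute uncertainties add in quadrature for a linear combination:
  (δp)² = 0.000143;  (δz)² = 76.1;  (δq)² = 0.0521
δS = √(76.1) = 8.72

8.72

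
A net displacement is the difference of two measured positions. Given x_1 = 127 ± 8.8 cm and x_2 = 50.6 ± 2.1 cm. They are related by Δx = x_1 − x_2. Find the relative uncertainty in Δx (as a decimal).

Each term contributes (cᵢ δxᵢ)² to (δΔx)²:
  (δx_1)² = 77.4;  (δx_2)² = 4.41
δΔx = √(81.9) = 9.05 cm
Δx = 76.4 cm, so δΔx/Δx = 9.05/76.4 = 0.118.

0.118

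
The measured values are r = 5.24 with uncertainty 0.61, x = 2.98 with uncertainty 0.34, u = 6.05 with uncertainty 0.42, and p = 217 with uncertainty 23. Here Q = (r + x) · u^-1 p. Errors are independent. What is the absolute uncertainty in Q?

45.0

Let w = r + x = 8.22. δw = √(δr² + δx²) = √(0.372 + 0.116) = 0.698, so δw/w = 0.0850.
Q is then a monomial in w, u, p:
δQ/Q = √((δw/w)² + (-1·δu/u)² + (1·δp/p)²) = √(0.00722 + 0.00482 + 0.0112) = 0.153
Q = 295, so δQ = 0.153 × 295 = 45.0.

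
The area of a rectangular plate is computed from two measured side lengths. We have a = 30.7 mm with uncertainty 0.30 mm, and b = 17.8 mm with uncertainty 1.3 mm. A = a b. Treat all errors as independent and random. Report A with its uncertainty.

Since A is a product/quotient, work with relative uncertainties:
  (1·δa/a)² = (1×0.00977)² = 9.55e-05;  (1·δb/b)² = (1×0.0730)² = 0.00533
δA/A = √(0.00543) = 0.0737
A = 546 mm^2, so δA = 0.0737 × 546 = 40.3 mm^2.

546 ± 40.3 mm^2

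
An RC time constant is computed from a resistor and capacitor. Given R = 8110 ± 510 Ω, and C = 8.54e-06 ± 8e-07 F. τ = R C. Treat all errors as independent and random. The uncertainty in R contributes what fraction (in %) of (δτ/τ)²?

31.1%

(δτ/τ)² = (1·δR/R)² + (1·δC/C)²
  R term: (1×0.0629)² = 0.00395
  C term: (1×0.0937)² = 0.00878
Total = 0.0127. Share from R = 0.00395/0.0127 = 0.311.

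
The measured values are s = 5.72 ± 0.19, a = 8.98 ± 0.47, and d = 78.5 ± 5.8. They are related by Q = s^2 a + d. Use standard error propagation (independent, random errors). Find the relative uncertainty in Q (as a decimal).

0.0685

Let p = s^2·a = 294. δp/p = √((2·δs/s)² + (1·δa/a)²) = √(0.00441 + 0.00274) = 0.0846, so δp = 24.8.
Q = p + d: δQ = √(δp² + δd²) = √(617 + 33.6) = 25.5
Q = 372, so δQ/Q = 25.5/372 = 0.0685.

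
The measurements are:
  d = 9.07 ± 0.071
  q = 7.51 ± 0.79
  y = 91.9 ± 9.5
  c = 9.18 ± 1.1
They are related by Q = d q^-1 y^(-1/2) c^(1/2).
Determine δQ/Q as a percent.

For a monomial Q ∝ d, q^-1, y^(-1/2), c^(1/2), fractional errors add in quadrature:
  (1·δd/d)² = (1×0.00783)² = 6.13e-05;  (-1·δq/q)² = (-1×0.105)² = 0.0111;  (−½·δy/y)² = (-0.5×0.103)² = 0.00267;  (½·δc/c)² = (0.5×0.120)² = 0.00359
δQ/Q = √(0.0174) = 0.132

13.2%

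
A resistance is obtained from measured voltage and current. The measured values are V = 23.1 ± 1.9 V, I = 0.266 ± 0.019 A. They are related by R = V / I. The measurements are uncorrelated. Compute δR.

Since R is a product/quotient, work with relative uncertainties:
  (1·δV/V)² = (1×0.0823)² = 0.00677;  (-1·δI/I)² = (-1×0.0714)² = 0.00510
δR/R = √(0.0119) = 0.109
R = 86.8 Ω, so δR = 0.109 × 86.8 = 9.46 Ω.

9.46 Ω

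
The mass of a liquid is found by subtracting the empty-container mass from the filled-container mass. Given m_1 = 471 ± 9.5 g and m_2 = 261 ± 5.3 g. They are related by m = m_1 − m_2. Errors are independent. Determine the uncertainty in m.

10.9 g

For a sum/difference, combine absolute errors in quadrature:
  (δm_1)² = 90.2;  (δm_2)² = 28.1
δm = √(118) = 10.9 g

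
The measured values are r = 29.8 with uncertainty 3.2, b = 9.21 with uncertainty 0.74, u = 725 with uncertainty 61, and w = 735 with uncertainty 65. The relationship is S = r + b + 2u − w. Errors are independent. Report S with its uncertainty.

Each term contributes (cᵢ δxᵢ)² to (δS)²:
  (δr)² = 10.2;  (δb)² = 0.548;  (2·δu)² = 14900;  (δw)² = 4220
δS = √(19100) = 138
S = 754.

754 ± 138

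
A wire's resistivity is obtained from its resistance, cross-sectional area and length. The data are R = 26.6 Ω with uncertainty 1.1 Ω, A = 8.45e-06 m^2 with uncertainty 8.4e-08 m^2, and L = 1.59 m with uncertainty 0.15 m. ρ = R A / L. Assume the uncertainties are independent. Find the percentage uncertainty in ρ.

10.3%

For a monomial ρ ∝ R, A, L^-1, fractional errors add in quadrature:
  (1·δR/R)² = (1×0.0414)² = 0.00171;  (1·δA/A)² = (1×0.00994)² = 9.88e-05;  (-1·δL/L)² = (-1×0.0943)² = 0.00890
δρ/ρ = √(0.0107) = 0.103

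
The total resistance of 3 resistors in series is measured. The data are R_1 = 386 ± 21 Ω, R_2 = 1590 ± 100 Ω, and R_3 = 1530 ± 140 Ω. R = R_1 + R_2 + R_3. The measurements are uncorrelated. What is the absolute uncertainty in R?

173 Ω

For a sum/difference, combine absolute errors in quadrature:
  (δR_1)² = 441;  (δR_2)² = 10000;  (δR_3)² = 19600
δR = √(30000) = 173 Ω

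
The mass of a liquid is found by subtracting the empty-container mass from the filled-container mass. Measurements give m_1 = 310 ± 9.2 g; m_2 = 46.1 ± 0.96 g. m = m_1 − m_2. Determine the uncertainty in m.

9.25 g

For a sum/difference, combine absolute errors in quadrature:
  (δm_1)² = 84.6;  (δm_2)² = 0.922
δm = √(85.6) = 9.25 g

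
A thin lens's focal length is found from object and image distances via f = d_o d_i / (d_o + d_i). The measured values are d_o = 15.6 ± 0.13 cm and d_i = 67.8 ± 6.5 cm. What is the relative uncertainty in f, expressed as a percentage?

1.92%

∂f/∂d_o = (d_i/(d_o+d_i))² = 0.661;  ∂f/∂d_i = (d_o/(d_o+d_i))² = 0.0350
δf = √((∂f/∂d_o · δd_o)² + (∂f/∂d_i · δd_i)²) = √(0.00738 + 0.0517) = 0.243 cm
f = 12.7 cm, so δf/f = 0.243/12.7 = 0.0192.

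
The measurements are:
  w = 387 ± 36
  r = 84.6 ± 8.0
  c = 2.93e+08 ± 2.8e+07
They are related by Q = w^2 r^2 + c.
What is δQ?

2.86e+08

Let p = w^2·r^2 = 1.07e+09. δp/p = √((2·δw/w)² + (2·δr/r)²) = √(0.0346 + 0.0358) = 0.265, so δp = 2.84e+08.
Q = p + c: δQ = √(δp² + δc²) = √(8.09e+16 + 7.84e+14) = 2.86e+08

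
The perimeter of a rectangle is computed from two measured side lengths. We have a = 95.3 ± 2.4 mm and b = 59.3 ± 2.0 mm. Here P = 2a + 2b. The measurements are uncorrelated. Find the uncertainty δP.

Sums and differences: (δP)² = Σ (cᵢ δxᵢ)².
  (2·δa)² = 23.0;  (2·δb)² = 16.0
δP = √(39.0) = 6.25 mm

6.25 mm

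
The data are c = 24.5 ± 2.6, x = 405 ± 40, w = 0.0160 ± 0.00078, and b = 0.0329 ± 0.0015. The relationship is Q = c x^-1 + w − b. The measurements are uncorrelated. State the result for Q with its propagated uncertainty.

0.0436 ± 0.00893

Let p = c·x^-1 = 0.0605. δp/p = √((1·δc/c)² + (-1·δx/x)²) = √(0.0113 + 0.00975) = 0.145, so δp = 0.00877.
Q = p + w − b: δQ = √(δp² + δw² + δb²) = √(7.69e-05 + 6.08e-07 + 2.25e-06) = 0.00893
Q = 0.0436.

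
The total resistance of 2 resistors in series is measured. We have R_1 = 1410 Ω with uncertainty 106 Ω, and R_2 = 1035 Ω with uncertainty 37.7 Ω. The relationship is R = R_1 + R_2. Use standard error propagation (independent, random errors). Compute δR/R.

Each term contributes (cᵢ δxᵢ)² to (δR)²:
  (δR_1)² = 11200;  (δR_2)² = 1420
δR = √(12700) = 113 Ω
R = 2445 Ω, so δR/R = 113/2445 = 0.0460.

0.0460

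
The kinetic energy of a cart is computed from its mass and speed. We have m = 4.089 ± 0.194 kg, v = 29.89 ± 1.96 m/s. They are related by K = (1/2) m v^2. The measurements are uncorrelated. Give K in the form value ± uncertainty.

Products/powers → add relative errors in quadrature, weighted by exponent:
  (1·δm/m)² = (1×0.0474)² = 0.00225;  (2·δv/v)² = (2×0.0656)² = 0.0172
δK/K = √(0.0195) = 0.139
K = 1827 J, so δK = 0.139 × 1827 = 255 J.

1827 ± 255 J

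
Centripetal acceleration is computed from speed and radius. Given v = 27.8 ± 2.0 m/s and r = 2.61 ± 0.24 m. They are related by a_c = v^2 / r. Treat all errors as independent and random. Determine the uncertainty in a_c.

a_c is a product of powers, so relative uncertainties combine in quadrature:
  (2·δv/v)² = (2×0.0719)² = 0.0207;  (-1·δr/r)² = (-1×0.0920)² = 0.00846
δa_c/a_c = √(0.0292) = 0.171
a_c = 296 m/s^2, so δa_c = 0.171 × 296 = 50.6 m/s^2.

50.6 m/s^2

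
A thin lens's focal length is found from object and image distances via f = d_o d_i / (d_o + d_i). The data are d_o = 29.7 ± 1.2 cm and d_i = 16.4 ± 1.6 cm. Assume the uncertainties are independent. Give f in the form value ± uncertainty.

∂f/∂d_o = (d_i/(d_o+d_i))² = 0.127;  ∂f/∂d_i = (d_o/(d_o+d_i))² = 0.415
δf = √((∂f/∂d_o · δd_o)² + (∂f/∂d_i · δd_i)²) = √(0.0231 + 0.441) = 0.681 cm
f = 10.6 cm.

10.6 ± 0.681 cm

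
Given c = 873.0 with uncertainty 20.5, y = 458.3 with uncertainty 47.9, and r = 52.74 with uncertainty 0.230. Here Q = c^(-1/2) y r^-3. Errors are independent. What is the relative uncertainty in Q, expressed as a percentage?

10.6%

Q is a product of powers, so relative uncertainties combine in quadrature:
  (−½·δc/c)² = (-0.5×0.0235)² = 0.000138;  (1·δy/y)² = (1×0.105)² = 0.0109;  (-3·δr/r)² = (-3×0.00436)² = 0.000171
δQ/Q = √(0.0112) = 0.106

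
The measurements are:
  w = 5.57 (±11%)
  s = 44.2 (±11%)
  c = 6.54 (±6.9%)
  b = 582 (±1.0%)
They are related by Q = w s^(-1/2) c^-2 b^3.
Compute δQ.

7.23e+05

Relative error in a monomial: (δQ/Q)² = Σ (nᵢ · δxᵢ/xᵢ)².
  (1·δw/w)² = (1×0.110)² = 0.0121;  (−½·δs/s)² = (-0.5×0.110)² = 0.00302;  (-2·δc/c)² = (-2×0.0690)² = 0.0190;  (3·δb/b)² = (3×0.0100)² = 0.000900
δQ/Q = √(0.0351) = 0.187
Q = 3.86e+06, so δQ = 0.187 × 3.86e+06 = 7.23e+05.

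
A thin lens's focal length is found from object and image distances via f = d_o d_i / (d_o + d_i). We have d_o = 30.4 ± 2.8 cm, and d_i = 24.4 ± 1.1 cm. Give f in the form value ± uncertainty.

13.5 ± 0.650 cm

∂f/∂d_o = (d_i/(d_o+d_i))² = 0.198;  ∂f/∂d_i = (d_o/(d_o+d_i))² = 0.308
δf = √((∂f/∂d_o · δd_o)² + (∂f/∂d_i · δd_i)²) = √(0.308 + 0.115) = 0.650 cm
f = 13.5 cm.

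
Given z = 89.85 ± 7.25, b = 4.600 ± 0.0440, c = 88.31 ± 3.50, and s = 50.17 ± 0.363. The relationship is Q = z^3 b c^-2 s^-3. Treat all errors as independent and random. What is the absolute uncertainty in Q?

0.000867

Q is a product of powers, so relative uncertainties combine in quadrature:
  (3·δz/z)² = (3×0.0807)² = 0.0586;  (1·δb/b)² = (1×0.00957)² = 9.15e-05;  (-2·δc/c)² = (-2×0.0396)² = 0.00628;  (-3·δs/s)² = (-3×0.00724)² = 0.000471
δQ/Q = √(0.0654) = 0.256
Q = 0.003388, so δQ = 0.256 × 0.003388 = 0.000867.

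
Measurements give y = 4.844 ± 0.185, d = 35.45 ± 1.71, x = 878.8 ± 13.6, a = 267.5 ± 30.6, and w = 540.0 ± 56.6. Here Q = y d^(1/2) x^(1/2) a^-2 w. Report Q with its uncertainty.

6.452 ± 1.65

For a monomial Q ∝ y, d^(1/2), x^(1/2), a^-2, w, fractional errors add in quadrature:
  (1·δy/y)² = (1×0.0382)² = 0.00146;  (½·δd/d)² = (0.5×0.0482)² = 0.000582;  (½·δx/x)² = (0.5×0.0155)² = 5.99e-05;  (-2·δa/a)² = (-2×0.114)² = 0.0523;  (1·δw/w)² = (1×0.105)² = 0.0110
δQ/Q = √(0.0654) = 0.256
Q = 6.452, so δQ = 0.256 × 6.452 = 1.65.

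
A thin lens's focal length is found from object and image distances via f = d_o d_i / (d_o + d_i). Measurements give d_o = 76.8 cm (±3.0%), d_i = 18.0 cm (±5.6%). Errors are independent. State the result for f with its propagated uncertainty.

14.6 ± 0.667 cm

∂f/∂d_o = (d_i/(d_o+d_i))² = 0.0361;  ∂f/∂d_i = (d_o/(d_o+d_i))² = 0.656
δf = √((∂f/∂d_o · δd_o)² + (∂f/∂d_i · δd_i)²) = √(0.00690 + 0.438) = 0.667 cm
f = 14.6 cm.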